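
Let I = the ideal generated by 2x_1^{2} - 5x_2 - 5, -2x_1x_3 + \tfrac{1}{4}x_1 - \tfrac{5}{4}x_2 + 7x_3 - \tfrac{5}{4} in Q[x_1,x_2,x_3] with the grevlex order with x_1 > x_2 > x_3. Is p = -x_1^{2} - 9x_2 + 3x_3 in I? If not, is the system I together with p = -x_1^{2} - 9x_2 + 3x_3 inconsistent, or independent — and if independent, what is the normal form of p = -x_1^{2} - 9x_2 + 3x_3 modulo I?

First compute the reduced Gröbner basis of I by Buchberger's algorithm.
f_1 = 2x_1^{2} - 5x_2 - 5, LT = x_1^{2}.
f_2 = -2x_1x_3 + \tfrac{1}{4}x_1 - \tfrac{5}{4}x_2 + 7x_3 - \tfrac{5}{4}, LT = x_1x_3.

S(f_1,f_2): lcm = x_1^{2}x_3. S = \tfrac{1}{8}x_1^{2} - \tfrac{5}{8}x_1x_2 + \tfrac{7}{2}x_1x_3 - \tfrac{5}{2}x_2x_3 - \tfrac{5}{8}x_1 - \tfrac{5}{2}x_3.
  reduce S modulo (f_1, f_2):
  remainder -\tfrac{5}{8}x_1x_2 - \tfrac{5}{2}x_2x_3 - \tfrac{3}{16}x_1 - \tfrac{15}{8}x_2 + \tfrac{39}{4}x_3 - \tfrac{15}{8} ≠ 0; add h_3 = -\tfrac{5}{8}x_1x_2 - \tfrac{5}{2}x_2x_3 - \tfrac{3}{16}x_1 - \tfrac{15}{8}x_2 + \tfrac{39}{4}x_3 - \tfrac{15}{8} to the basis.

S(f_2,h_3): lcm = x_1x_2x_3. S = -4x_2x_3^{2} - \tfrac{1}{8}x_1x_2 + \tfrac{5}{8}x_2^{2} - \tfrac{3}{10}x_1x_3 - \tfrac{13}{2}x_2x_3 + \tfrac{78}{5}x_3^{2} + \tfrac{5}{8}x_2 - 3x_3.
  reduce S modulo (f_1, f_2, h_3):
  remainder -4x_2x_3^{2} + \tfrac{5}{8}x_2^{2} - 6x_2x_3 + \tfrac{78}{5}x_3^{2} + \tfrac{19}{16}x_2 - 6x_3 + \tfrac{9}{16} ≠ 0; add h_4 = -4x_2x_3^{2} + \tfrac{5}{8}x_2^{2} - 6x_2x_3 + \tfrac{78}{5}x_3^{2} + \tfrac{19}{16}x_2 - 6x_3 + \tfrac{9}{16} to the basis.

The other S-polynomials (S(f_1,h_3), S(f_1,h_4), S(f_2,h_4), S(h_3,h_4)) all reduce to 0 modulo the current basis, so we have a Gröbner basis.
Inter-reduce: drop elements whose leading term is divisible by another's, tail-reduce, and make monic.
Reduced Gröbner basis: {x_2x_3^{2} - \tfrac{5}{32}x_2^{2} + \tfrac{3}{2}x_2x_3 - \tfrac{39}{10}x_3^{2} - \tfrac{19}{64}x_2 + \tfrac{3}{2}x_3 - \tfrac{9}{64}, x_1^{2} - \tfrac{5}{2}x_2 - \tfrac{5}{2}, x_1x_2 + 4x_2x_3 + \tfrac{3}{10}x_1 + 3x_2 - \tfrac{78}{5}x_3 + 3, x_1x_3 - \tfrac{1}{8}x_1 + \tfrac{5}{8}x_2 - \tfrac{7}{2}x_3 + \tfrac{5}{8}}.
Label its elements g_1 = x_2x_3^{2} - \tfrac{5}{32}x_2^{2} + \tfrac{3}{2}x_2x_3 - \tfrac{39}{10}x_3^{2} - \tfrac{19}{64}x_2 + \tfrac{3}{2}x_3 - \tfrac{9}{64}, g_2 = x_1^{2} - \tfrac{5}{2}x_2 - \tfrac{5}{2}, g_3 = x_1x_2 + 4x_2x_3 + \tfrac{3}{10}x_1 + 3x_2 - \tfrac{78}{5}x_3 + 3, g_4 = x_1x_3 - \tfrac{1}{8}x_1 + \tfrac{5}{8}x_2 - \tfrac{7}{2}x_3 + \tfrac{5}{8}.

Reduce p = -x_1^{2} - 9x_2 + 3x_3 modulo G:
  leading term x_1^{2}: subtract (-1)·g_2 from -x_1^{2} - 9x_2 + 3x_3 → -\tfrac{23}{2}x_2 + 3x_3 - \tfrac{5}{2}
  leading term x_2: no divisor's leading term divides it; move -\tfrac{23}{2}x_2 to the remainder.
  leading term x_3: no divisor's leading term divides it; move 3x_3 to the remainder.
  leading term 1: no divisor's leading term divides it; move -\tfrac{5}{2} to the remainder.
  normal form = -\tfrac{23}{2}x_2 + 3x_3 - \tfrac{5}{2}.
The normal form is nonzero, so p ∉ I. Since p minus its normal form lies in I, I + (p) = I + (r) where r = -\tfrac{23}{2}x_2 + 3x_3 - \tfrac{5}{2}; decide whether this ideal is the whole ring.
Run Buchberger on G together with r (pairs among the g_i already reduce to 0 since G is a Gröbner basis):
g_1 = x_2x_3^{2} - \tfrac{5}{32}x_2^{2} + \tfrac{3}{2}x_2x_3 - \tfrac{39}{10}x_3^{2} - \tfrac{19}{64}x_2 + \tfrac{3}{2}x_3 - \tfrac{9}{64}, LT = x_2x_3^{2}.
g_2 = x_1^{2} - \tfrac{5}{2}x_2 - \tfrac{5}{2}, LT = x_1^{2}.
g_3 = x_1x_2 + 4x_2x_3 + \tfrac{3}{10}x_1 + 3x_2 - \tfrac{78}{5}x_3 + 3, LT = x_1x_2.
g_4 = x_1x_3 - \tfrac{1}{8}x_1 + \tfrac{5}{8}x_2 - \tfrac{7}{2}x_3 + \tfrac{5}{8}, LT = x_1x_3.
r = -\tfrac{23}{2}x_2 + 3x_3 - \tfrac{5}{2}, LT = x_2.

S(g_1,r): lcm = x_2x_3^{2}. S = \tfrac{6}{23}x_3^{3} - \tfrac{5}{32}x_2^{2} + \tfrac{3}{2}x_2x_3 - \tfrac{947}{230}x_3^{2} - \tfrac{19}{64}x_2 + \tfrac{3}{2}x_3 - \tfrac{9}{64}.
  reduce S modulo (g_1, g_2, g_3, g_4, r):
  remainder \tfrac{6}{23}x_3^{3} - \tfrac{79069}{21160}x_3^{2} + \tfrac{18861}{16928}x_3 - \tfrac{1413}{16928} ≠ 0; add m_6 = \tfrac{6}{23}x_3^{3} - \tfrac{79069}{21160}x_3^{2} + \tfrac{18861}{16928}x_3 - \tfrac{1413}{16928} to the basis.

S(g_3,r): lcm = x_1x_2. S = \tfrac{6}{23}x_1x_3 + 4x_2x_3 + \tfrac{19}{230}x_1 + 3x_2 - \tfrac{78}{5}x_3 + 3.
  reduce S modulo (g_1, g_2, g_3, g_4, r, m_6):
  remainder \tfrac{24}{23}x_3^{2} + \tfrac{53}{460}x_1 - \tfrac{78379}{5290}x_3 + \tfrac{2349}{1058} ≠ 0; add m_7 = \tfrac{24}{23}x_3^{2} + \tfrac{53}{460}x_1 - \tfrac{78379}{5290}x_3 + \tfrac{2349}{1058} to the basis.

The other S-polynomials (S(g_1,g_2), S(g_1,g_3), S(g_1,g_4), S(g_2,g_3), S(g_2,g_4), S(g_2,r), S(g_3,g_4), S(g_4,r), S(g_1,m_6), S(g_2,m_6), S(g_3,m_6), S(g_4,m_6), S(r,m_6), S(g_1,m_7), S(g_2,m_7), S(g_3,m_7), S(g_4,m_7), S(r,m_7), S(m_6,m_7)) all reduce to 0 modulo the current basis, so we have a Gröbner basis.
Inter-reduce: drop elements whose leading term is divisible by another's, tail-reduce, and make monic.
Reduced Gröbner basis: {x_1^{2} - \tfrac{15}{23}x_3 - \tfrac{45}{23}, x_1x_3 - \tfrac{1}{8}x_1 - \tfrac{307}{92}x_3 + \tfrac{45}{92}, x_3^{2} + \tfrac{53}{480}x_1 - \tfrac{78379}{5520}x_3 + \tfrac{783}{368}, x_2 - \tfrac{6}{23}x_3 + \tfrac{5}{23}}.
The reduced Gröbner basis of I + (p) is {x_1^{2} - \tfrac{15}{23}x_3 - \tfrac{45}{23}, x_1x_3 - \tfrac{1}{8}x_1 - \tfrac{307}{92}x_3 + \tfrac{45}{92}, x_3^{2} + \tfrac{53}{480}x_1 - \tfrac{78379}{5520}x_3 + \tfrac{783}{368}, x_2 - \tfrac{6}{23}x_3 + \tfrac{5}{23}} ≠ {1}, a proper ideal, so the enlarged system stays consistent: p is independent of I, with normal form -\tfrac{23}{2}x_2 + 3x_3 - \tfrac{5}{2}.

-x_1^{2} - 9x_2 + 3x_3 is independent of I; its normal form modulo I is -\tfrac{23}{2}x_2 + 3x_3 - \tfrac{5}{2}.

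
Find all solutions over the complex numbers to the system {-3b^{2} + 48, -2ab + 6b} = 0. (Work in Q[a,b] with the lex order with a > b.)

Compute a lex Gröbner basis by Buchberger's algorithm.
f_1 = -3b^{2} + 48, LT = b^{2}.
f_2 = -2ab + 6b, LT = ab.

S(f_1,f_2): lcm = ab^{2}. S = -16a + 3b^{2}.
  leading term a: no divisor's leading term divides it; move -16a to the remainder.
  leading term b^{2}: subtract (-1)·f_1 from 3b^{2} → 48
  leading term 1: no divisor's leading term divides it; move 48 to the remainder.
  remainder -16a + 48 ≠ 0; add h_3 = -16a + 48 to the basis.

The other S-polynomials (S(f_1,h_3), S(f_2,h_3)) all reduce to 0 modulo the current basis, so we have a Gröbner basis.
Inter-reduce: drop elements whose leading term is divisible by another's, tail-reduce, and make monic.
Reduced Gröbner basis: {a - 3, b^{2} - 16}.

From the last basis element, b^{2} - 16 = 0, so b takes values in {-4, 4}. Each choice, substituted upward through the basis, yields the corresponding point(s) of the solution set.
  b = -4: the earlier basis element becomes a - 3 = 0, giving a = 3 — point (3, -4).
  b = 4: the earlier basis element becomes a - 3 = 0, giving a = 3 — point (3, 4).
Check: every point annihilates each of the original generators.
Zero-dimensionality of the ideal guarantees finitely many solutions over ℂ.

{(3, -4), (3, 4)}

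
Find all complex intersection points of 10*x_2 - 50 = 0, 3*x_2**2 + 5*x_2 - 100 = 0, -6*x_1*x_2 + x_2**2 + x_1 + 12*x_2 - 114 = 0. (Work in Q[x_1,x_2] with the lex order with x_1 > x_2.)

Compute a lex Gröbner basis by Buchberger's algorithm.
f_1 = 10*x_2 - 50, LT = x_2.
f_2 = 3*x_2**2 + 5*x_2 - 100, LT = x_2**2.
f_3 = -6*x_1*x_2 + x_1 + x_2**2 + 12*x_2 - 114, LT = x_1*x_2.

S(f_1,f_3): lcm = x_1*x_2. S = -29/6*x_1 + 1/6*x_2**2 + 2*x_2 - 19.
  leading term x_1: no divisor's leading term divides it; move -29/6*x_1 to the remainder.
  leading term x_2**2: subtract (1/60*x_2)·f_1 from 1/6*x_2**2 + 2*x_2 - 19 → 17/6*x_2 - 19
  leading term x_2: subtract (17/60)·f_1 from 17/6*x_2 - 19 → -29/6
  leading term 1: no divisor's leading term divides it; move -29/6 to the remainder.
  remainder -29/6*x_1 - 29/6 ≠ 0; add h_4 = -29/6*x_1 - 29/6 to the basis.

The other S-polynomials (S(f_1,f_2), S(f_2,f_3), S(f_1,h_4), S(f_2,h_4), S(f_3,h_4)) all reduce to 0 modulo the current basis, so we have a Gröbner basis.
Inter-reduce: drop elements whose leading term is divisible by another's, tail-reduce, and make monic.
Reduced Gröbner basis: {x_1 + 1, x_2 - 5}.

From the last basis element, x_2 - 5 = 0, so x_2 takes values in {5}. Each choice, substituted upward through the basis, yields the corresponding point(s) of the solution set.
  x_2 = 5: the earlier basis element becomes x_1 + 1 = 0, giving x_1 = -1 — point (-1, 5).
Check: every point annihilates each of the original generators.
A lex Gröbner basis triangularizes the system, enabling back-substitution.

{(-1, 5)}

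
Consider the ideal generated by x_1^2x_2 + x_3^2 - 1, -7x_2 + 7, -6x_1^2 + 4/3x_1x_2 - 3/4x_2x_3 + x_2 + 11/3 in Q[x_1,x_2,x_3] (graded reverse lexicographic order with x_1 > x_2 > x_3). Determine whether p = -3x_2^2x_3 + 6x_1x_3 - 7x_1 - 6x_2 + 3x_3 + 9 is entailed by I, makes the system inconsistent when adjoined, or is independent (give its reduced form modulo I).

Adjoining -3x_2^2x_3 + 6x_1x_3 - 7x_1 - 6x_2 + 3x_3 + 9 makes the ideal the whole ring: the system is inconsistent.

First compute the reduced Gröbner basis of I by Buchberger's algorithm.
f_1 = x_1^2x_2 + x_3^2 - 1, LT = x_1^2x_2.
f_2 = -7x_2 + 7, LT = x_2.
f_3 = -6x_1^2 + 4/3x_1x_2 - 3/4x_2x_3 + x_2 + 11/3, LT = x_1^2.

S(f_1,f_2): lcm = x_1^2x_2. S = x_1^2 + x_3^2 - 1.
  leading term x_1^2: subtract (-1/6)·f_3 from x_1^2 + x_3^2 - 1 → 2/9x_1x_2 - 1/8x_2x_3 + x_3^2 + 1/6x_2 - 7/18
  leading term x_1x_2: subtract (-2/63x_1)·f_2 from 2/9x_1x_2 - 1/8x_2x_3 + x_3^2 + 1/6x_2 - 7/18 → -1/8x_2x_3 + x_3^2 + 2/9x_1 + 1/6x_2 - 7/18
  leading term x_2x_3: subtract (1/56x_3)·f_2 from -1/8x_2x_3 + x_3^2 + 2/9x_1 + 1/6x_2 - 7/18 → x_3^2 + 2/9x_1 + 1/6x_2 - 1/8x_3 - 7/18
  leading term x_3^2: no divisor's leading term divides it; move x_3^2 to the remainder.
  leading term x_1: no divisor's leading term divides it; move 2/9x_1 to the remainder.
  leading term x_2: subtract (-1/42)·f_2 from 1/6x_2 - 1/8x_3 - 7/18 → -1/8x_3 - 2/9
  leading term x_3: no divisor's leading term divides it; move -1/8x_3 to the remainder.
  leading term 1: no divisor's leading term divides it; move -2/9 to the remainder.
  remainder x_3^2 + 2/9x_1 - 1/8x_3 - 2/9 ≠ 0; add h_4 = x_3^2 + 2/9x_1 - 1/8x_3 - 2/9 to the basis.

The other S-polynomials (S(f_1,f_3), S(f_2,f_3), S(f_1,h_4), S(f_2,h_4), S(f_3,h_4)) all reduce to 0 modulo the current basis, so we have a Gröbner basis.
Inter-reduce: drop elements whose leading term is divisible by another's, tail-reduce, and make monic.
Reduced Gröbner basis: {x_1^2 - 2/9x_1 + 1/8x_3 - 7/9, x_3^2 + 2/9x_1 - 1/8x_3 - 2/9, x_2 - 1}.
Label its elements g_1 = x_1^2 - 2/9x_1 + 1/8x_3 - 7/9, g_2 = x_3^2 + 2/9x_1 - 1/8x_3 - 2/9, g_3 = x_2 - 1.

Reduce p = -3x_2^2x_3 + 6x_1x_3 - 7x_1 - 6x_2 + 3x_3 + 9 modulo G:
  leading term x_2^2x_3: subtract (-3x_2x_3)·g_3 from -3x_2^2x_3 + 6x_1x_3 - 7x_1 - 6x_2 + 3x_3 + 9 → 6x_1x_3 - 3x_2x_3 - 7x_1 - 6x_2 + 3x_3 + 9
  leading term x_1x_3: no divisor's leading term divides it; move 6x_1x_3 to the remainder.
  leading term x_2x_3: subtract (-3x_3)·g_3 from -3x_2x_3 - 7x_1 - 6x_2 + 3x_3 + 9 → -7x_1 - 6x_2 + 9
  leading term x_1: no divisor's leading term divides it; move -7x_1 to the remainder.
  leading term x_2: subtract (-6)·g_3 from -6x_2 + 9 → 3
  leading term 1: no divisor's leading term divides it; move 3 to the remainder.
  normal form = 6x_1x_3 - 7x_1 + 3.
The normal form is nonzero, so p ∉ I. Since p minus its normal form lies in I, I + (p) = I + (r) where r = 6x_1x_3 - 7x_1 + 3; decide whether this ideal is the whole ring.
Run Buchberger on G together with r (pairs among the g_i already reduce to 0 since G is a Gröbner basis):
g_1 = x_1^2 - 2/9x_1 + 1/8x_3 - 7/9, LT = x_1^2.
g_2 = x_3^2 + 2/9x_1 - 1/8x_3 - 2/9, LT = x_3^2.
g_3 = x_2 - 1, LT = x_2.
r = 6x_1x_3 - 7x_1 + 3, LT = x_1x_3.

S(g_1,r): lcm = x_1^2x_3. S = 7/6x_1^2 - 2/9x_1x_3 + 1/8x_3^2 - 1/2x_1 - 7/9x_3.
  leading term x_1^2: subtract (7/6)·g_1 from 7/6x_1^2 - 2/9x_1x_3 + 1/8x_3^2 - 1/2x_1 - 7/9x_3 → -2/9x_1x_3 + 1/8x_3^2 - 13/54x_1 - 133/144x_3 + 49/54
  leading term x_1x_3: subtract (-1/27)·r from -2/9x_1x_3 + 1/8x_3^2 - 13/54x_1 - 133/144x_3 + 49/54 → 1/8x_3^2 - 1/2x_1 - 133/144x_3 + 55/54
  leading term x_3^2: subtract (1/8)·g_2 from 1/8x_3^2 - 1/2x_1 - 133/144x_3 + 55/54 → -19/36x_1 - 523/576x_3 + 113/108
  leading term x_1: no divisor's leading term divides it; move -19/36x_1 to the remainder.
  leading term x_3: no divisor's leading term divides it; move -523/576x_3 to the remainder.
  leading term 1: no divisor's leading term divides it; move 113/108 to the remainder.
  remainder -19/36x_1 - 523/576x_3 + 113/108 ≠ 0; add m_5 = -19/36x_1 - 523/576x_3 + 113/108 to the basis.

S(g_2,r): lcm = x_1x_3^2. S = 2/9x_1^2 + 25/24x_1x_3 - 2/9x_1 - 1/2x_3.
  leading term x_1^2: subtract (2/9)·g_1 from 2/9x_1^2 + 25/24x_1x_3 - 2/9x_1 - 1/2x_3 → 25/24x_1x_3 - 14/81x_1 - 19/36x_3 + 14/81
  leading term x_1x_3: subtract (25/144)·r from 25/24x_1x_3 - 14/81x_1 - 19/36x_3 + 14/81 → 1351/1296x_1 - 19/36x_3 - 451/1296
  leading term x_1: subtract (-1351/684)·m_5 from 1351/1296x_1 - 19/36x_3 - 451/1296 → -914509/393984x_3 + 31739/18468
  leading term x_3: no divisor's leading term divides it; move -914509/393984x_3 to the remainder.
  leading term 1: no divisor's leading term divides it; move 31739/18468 to the remainder.
  remainder -914509/393984x_3 + 31739/18468 ≠ 0; add m_6 = -914509/393984x_3 + 31739/18468 to the basis.

S(r,m_5): lcm = x_1x_3. S = -523/304x_3^2 - 7/6x_1 + 113/57x_3 + 1/2.
  leading term x_3^2: subtract (-523/304)·g_2 from -523/304x_3^2 - 7/6x_1 + 113/57x_3 + 1/2 → -1073/1368x_1 + 12895/7296x_3 + 161/1368
  leading term x_1: subtract (1073/722)·m_5 from -1073/1368x_1 + 12895/7296x_3 + 161/1368 → 648097/207936x_3 - 14009/9747
  leading term x_3: subtract (-23331492/17375671)·m_6 from 648097/207936x_3 - 14009/9747 → 136115686/156381039
  leading term 1: no divisor's leading term divides it; move 136115686/156381039 to the remainder.
  remainder 136115686/156381039 ≠ 0; add m_7 = 136115686/156381039 to the basis.

The other S-polynomials (S(g_1,g_2), S(g_1,g_3), S(g_2,g_3), S(g_3,r), S(g_1,m_5), S(g_2,m_5), S(g_3,m_5), S(g_1,m_6), S(g_2,m_6), S(g_3,m_6), S(r,m_6), S(m_5,m_6), S(g_1,m_7), S(g_2,m_7), S(g_3,m_7), S(r,m_7), S(m_5,m_7), S(m_6,m_7)) all reduce to 0 modulo the current basis, so we have a Gröbner basis.
Inter-reduce: drop elements whose leading term is divisible by another's, tail-reduce, and make monic.
Reduced Gröbner basis: {1}.
The reduced Gröbner basis of I + (p) is {1}: the ideal is the whole ring, so the enlarged system has no common solution — adjoining p is inconsistent.

The remainder on division by a Gröbner basis is unique — it is the normal form.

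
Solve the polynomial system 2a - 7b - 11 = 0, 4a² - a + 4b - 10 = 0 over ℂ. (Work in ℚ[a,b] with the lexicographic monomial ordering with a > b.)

{(-57/28, -211/98), (2, -1)}

Compute a lex Gröbner basis by Buchberger's algorithm.
f_1 = 2a - 7b - 11, LT = a.
f_2 = 4a² - a + 4b - 10, LT = a².

S(f_1,f_2): lcm = a². S = -7/2ab - 21/4a - b + 5/2.
  leading term ab: subtract (-7/4b)·f_1 from -7/2ab - 21/4a - b + 5/2 → -21/4a - 49/4b² - 81/4b + 5/2
  leading term a: subtract (-21/8)·f_1 from -21/4a - 49/4b² - 81/4b + 5/2 → -49/4b² - 309/8b - 211/8
  leading term b²: no divisor's leading term divides it; move -49/4b² to the remainder.
  leading term b: no divisor's leading term divides it; move -309/8b to the remainder.
  leading term 1: no divisor's leading term divides it; move -211/8 to the remainder.
  remainder -49/4b² - 309/8b - 211/8 ≠ 0; add h_3 = -49/4b² - 309/8b - 211/8 to the basis.

The other S-polynomials (S(f_1,h_3), S(f_2,h_3)) all reduce to 0 modulo the current basis, so we have a Gröbner basis.
Inter-reduce: drop elements whose leading term is divisible by another's, tail-reduce, and make monic.
Reduced Gröbner basis: {a - 7/2b - 11/2, b² + 309/98b + 211/98}.

Since the basis is lex-ordered, b² + 309/98b + 211/98 is univariate in b. Its roots are {-211/98, -1}. Back-substituting each root into the other basis elements fixes the other coordinates.
  b = -211/98: the earlier basis element becomes a + 57/28 = 0, giving a = -57/28 — point (-57/28, -211/98).
  b = -1: the earlier basis element becomes a - 2 = 0, giving a = 2 — point (2, -1).
This is the nonlinear analogue of row-reducing a linear system.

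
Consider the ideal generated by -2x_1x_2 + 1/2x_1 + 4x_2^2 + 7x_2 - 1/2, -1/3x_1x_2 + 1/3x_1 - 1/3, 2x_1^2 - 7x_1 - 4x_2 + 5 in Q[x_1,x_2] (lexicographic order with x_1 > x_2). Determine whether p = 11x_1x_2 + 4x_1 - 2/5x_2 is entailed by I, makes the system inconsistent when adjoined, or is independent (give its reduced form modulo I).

Adjoining 11x_1x_2 + 4x_1 - 2/5x_2 makes the ideal the whole ring: the system is inconsistent.

First compute the reduced Gröbner basis of I by Buchberger's algorithm.
f_1 = -2x_1x_2 + 1/2x_1 + 4x_2^2 + 7x_2 - 1/2, LT = x_1x_2.
f_2 = -1/3x_1x_2 + 1/3x_1 - 1/3, LT = x_1x_2.
f_3 = 2x_1^2 - 7x_1 - 4x_2 + 5, LT = x_1^2.

S(f_1,f_2): lcm = x_1x_2. S = 3/4x_1 - 2x_2^2 - 7/2x_2 - 3/4.
  leading term x_1: no divisor's leading term divides it; move 3/4x_1 to the remainder.
  leading term x_2^2: no divisor's leading term divides it; move -2x_2^2 to the remainder.
  leading term x_2: no divisor's leading term divides it; move -7/2x_2 to the remainder.
  leading term 1: no divisor's leading term divides it; move -3/4 to the remainder.
  remainder 3/4x_1 - 2x_2^2 - 7/2x_2 - 3/4 ≠ 0; add h_4 = 3/4x_1 - 2x_2^2 - 7/2x_2 - 3/4 to the basis.

S(f_1,f_3): lcm = x_1^2x_2. S = -1/4x_1^2 - 2x_1x_2^2 + 1/4x_1 + 2x_2^2 - 5/2x_2.
  leading term x_1^2: subtract (-1/8)·f_3 from -1/4x_1^2 - 2x_1x_2^2 + 1/4x_1 + 2x_2^2 - 5/2x_2 → -2x_1x_2^2 - 5/8x_1 + 2x_2^2 - 3x_2 + 5/8
  leading term x_1x_2^2: subtract (x_2)·f_1 from -2x_1x_2^2 - 5/8x_1 + 2x_2^2 - 3x_2 + 5/8 → -1/2x_1x_2 - 5/8x_1 - 4x_2^3 - 5x_2^2 - 5/2x_2 + 5/8
  leading term x_1x_2: subtract (1/4)·f_1 from -1/2x_1x_2 - 5/8x_1 - 4x_2^3 - 5x_2^2 - 5/2x_2 + 5/8 → -3/4x_1 - 4x_2^3 - 6x_2^2 - 17/4x_2 + 3/4
  leading term x_1: subtract (-1)·h_4 from -3/4x_1 - 4x_2^3 - 6x_2^2 - 17/4x_2 + 3/4 → -4x_2^3 - 8x_2^2 - 31/4x_2
  leading term x_2^3: no divisor's leading term divides it; move -4x_2^3 to the remainder.
  leading term x_2^2: no divisor's leading term divides it; move -8x_2^2 to the remainder.
  leading term x_2: no divisor's leading term divides it; move -31/4x_2 to the remainder.
  remainder -4x_2^3 - 8x_2^2 - 31/4x_2 ≠ 0; add h_5 = -4x_2^3 - 8x_2^2 - 31/4x_2 to the basis.

S(f_2,f_3): lcm = x_1^2x_2. S = -x_1^2 + 7/2x_1x_2 + x_1 + 2x_2^2 - 5/2x_2.
  leading term x_1^2: subtract (-1/2)·f_3 from -x_1^2 + 7/2x_1x_2 + x_1 + 2x_2^2 - 5/2x_2 → 7/2x_1x_2 - 5/2x_1 + 2x_2^2 - 9/2x_2 + 5/2
  leading term x_1x_2: subtract (-7/4)·f_1 from 7/2x_1x_2 - 5/2x_1 + 2x_2^2 - 9/2x_2 + 5/2 → -13/8x_1 + 9x_2^2 + 31/4x_2 + 13/8
  leading term x_1: subtract (-13/6)·h_4 from -13/8x_1 + 9x_2^2 + 31/4x_2 + 13/8 → 14/3x_2^2 + 1/6x_2
  leading term x_2^2: no divisor's leading term divides it; move 14/3x_2^2 to the remainder.
  leading term x_2: no divisor's leading term divides it; move 1/6x_2 to the remainder.
  remainder 14/3x_2^2 + 1/6x_2 ≠ 0; add h_6 = 14/3x_2^2 + 1/6x_2 to the basis.

S(f_1,h_4): lcm = x_1x_2. S = -1/4x_1 + 8/3x_2^3 + 8/3x_2^2 - 5/2x_2 + 1/4.
  leading term x_1: subtract (-1/3)·h_4 from -1/4x_1 + 8/3x_2^3 + 8/3x_2^2 - 5/2x_2 + 1/4 → 8/3x_2^3 + 2x_2^2 - 11/3x_2
  leading term x_2^3: subtract (-2/3)·h_5 from 8/3x_2^3 + 2x_2^2 - 11/3x_2 → -10/3x_2^2 - 53/6x_2
  leading term x_2^2: subtract (-5/7)·h_6 from -10/3x_2^2 - 53/6x_2 → -61/7x_2
  leading term x_2: no divisor's leading term divides it; move -61/7x_2 to the remainder.
  remainder -61/7x_2 ≠ 0; add h_7 = -61/7x_2 to the basis.

The other S-polynomials (S(f_2,h_4), S(f_3,h_4), S(f_1,h_5), S(f_2,h_5), S(f_3,h_5), S(h_4,h_5), S(f_1,h_6), S(f_2,h_6), S(f_3,h_6), S(h_4,h_6), S(h_5,h_6), S(f_1,h_7), S(f_2,h_7), S(f_3,h_7), S(h_4,h_7), S(h_5,h_7), S(h_6,h_7)) all reduce to 0 modulo the current basis, so we have a Gröbner basis.
Inter-reduce: drop elements whose leading term is divisible by another's, tail-reduce, and make monic.
Reduced Gröbner basis: {x_1 - 1, x_2}.
Label its elements g_1 = x_1 - 1, g_2 = x_2.

Reduce p = 11x_1x_2 + 4x_1 - 2/5x_2 modulo G:
  leading term x_1x_2: subtract (11x_2)·g_1 from 11x_1x_2 + 4x_1 - 2/5x_2 → 4x_1 + 53/5x_2
  leading term x_1: subtract (4)·g_1 from 4x_1 + 53/5x_2 → 53/5x_2 + 4
  leading term x_2: subtract (53/5)·g_2 from 53/5x_2 + 4 → 4
  leading term 1: no divisor's leading term divides it; move 4 to the remainder.
  normal form = 4.
The normal form is nonzero, so p ∉ I. Since p minus its normal form lies in I, I + (p) = I + (r) where r = 4; decide whether this ideal is the whole ring.
Here r = 4 is a nonzero constant, hence a unit: 1 ∈ I + (p), the Gröbner basis of I + (p) is {1}, and the enlarged system has no common solution — adjoining p is inconsistent.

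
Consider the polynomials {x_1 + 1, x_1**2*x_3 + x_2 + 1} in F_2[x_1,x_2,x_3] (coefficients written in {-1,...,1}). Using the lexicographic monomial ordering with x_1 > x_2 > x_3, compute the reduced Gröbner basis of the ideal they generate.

G = {x_1 + 1, x_2 + x_3 + 1}

Buchberger's algorithm terminates because the ascending chain of leading-term ideals stabilizes.

f_1 = x_1 + 1, LT = x_1.
f_2 = x_1**2*x_3 + x_2 + 1, LT = x_1**2*x_3.

S(f_1,f_2): lcm = x_1**2*x_3. S = x_1*x_3 + x_2 + 1.
  leading term x_1*x_3: subtract (x_3)·f_1 from x_1*x_3 + x_2 + 1 → x_2 + x_3 + 1
  leading term x_2: no divisor's leading term divides it; move x_2 to the remainder.
  leading term x_3: no divisor's leading term divides it; move x_3 to the remainder.
  leading term 1: no divisor's leading term divides it; move 1 to the remainder.
  remainder x_2 + x_3 + 1 ≠ 0; add g_3 = x_2 + x_3 + 1 to the basis.

S(f_1,g_3): leading monomials are coprime, so the S-polynomial reduces to 0 (Buchberger's first criterion).
S(f_2,g_3): leading monomials are coprime, so the S-polynomial reduces to 0 (Buchberger's first criterion).
Every S-polynomial of the final basis reduces to 0, so we have a Gröbner basis.
Inter-reduce: drop elements whose leading term is divisible by another's, tail-reduce, and make monic.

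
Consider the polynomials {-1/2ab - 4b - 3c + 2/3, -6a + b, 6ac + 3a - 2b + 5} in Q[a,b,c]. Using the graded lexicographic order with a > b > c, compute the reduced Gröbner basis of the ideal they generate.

f_1 = -1/2ab - 4b - 3c + 2/3, LT = ab.
f_2 = -6a + b, LT = a.
f_3 = 6ac + 3a - 2b + 5, LT = ac.

S(f_1,f_2): lcm = ab. S = 1/6b^2 + 8b + 6c - 4/3.
  reduce S modulo (f_1, f_2, f_3):
  remainder 1/6b^2 + 8b + 6c - 4/3 ≠ 0; add g_4 = 1/6b^2 + 8b + 6c - 4/3 to the basis.

S(f_1,f_3): lcm = abc. S = -1/2ab + 1/3b^2 + 8bc + 6c^2 - 5/6b - 4/3c.
  reduce S modulo (f_1, f_2, f_3, g_4):
  remainder 8bc + 6c^2 - 77/6b - 31/3c + 2 ≠ 0; add g_5 = 8bc + 6c^2 - 77/6b - 31/3c + 2 to the basis.

S(f_2,f_3): lcm = ac. S = -1/6bc - 1/2a + 1/3b - 5/6.
  reduce S modulo (f_1, f_2, f_3, g_4, g_5):
  remainder 1/8c^2 - 5/288b - 31/144c - 19/24 ≠ 0; add g_6 = 1/8c^2 - 5/288b - 31/144c - 19/24 to the basis.

The other S-polynomials (S(f_1,g_4), S(f_2,g_4), S(f_3,g_4), S(f_1,g_5), S(f_2,g_5), S(f_3,g_5), S(g_4,g_5), S(f_1,g_6), S(f_2,g_6), S(f_3,g_6), S(g_4,g_6), S(g_5,g_6)) all reduce to 0 modulo the current basis, so we have a Gröbner basis.
Inter-reduce: drop elements whose leading term is divisible by another's, tail-reduce, and make monic.

G = {b^2 + 48b + 36c - 8, bc - 3/2b + 5, c^2 - 5/36b - 31/18c - 19/3, a - 1/6b}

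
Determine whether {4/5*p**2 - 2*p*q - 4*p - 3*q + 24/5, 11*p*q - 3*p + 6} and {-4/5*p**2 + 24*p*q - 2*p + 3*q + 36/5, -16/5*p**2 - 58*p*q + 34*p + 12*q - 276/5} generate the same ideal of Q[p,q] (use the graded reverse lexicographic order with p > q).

Yes, the ideals are equal.

For a fixed monomial order, each ideal has a unique reduced Gröbner basis; comparing bases decides equality.
Buchberger on the first generating set:
f_1 = 4/5*p**2 - 2*p*q - 4*p - 3*q + 24/5, LT = p**2.
f_2 = 11*p*q - 3*p + 6, LT = p*q.

S(f_1,f_2): lcm = p**2*q. S = -5/2*p*q**2 + 3/11*p**2 - 5*p*q - 15/4*q**2 - 6/11*p + 6*q.
  reduce S modulo (f_1, f_2):
  remainder -15/4*q**2 - 6/11*p + 369/44*q + 12/11 ≠ 0; add g_3 = -15/4*q**2 - 6/11*p + 369/44*q + 12/11 to the basis.

The other S-polynomials (S(f_1,g_3), S(f_2,g_3)) all reduce to 0 modulo the current basis, so we have a Gröbner basis.
Inter-reduce: drop elements whose leading term is divisible by another's, tail-reduce, and make monic.
Reduced Gröbner basis: {p**2 - 125/22*p - 15/4*q + 81/11, p*q - 3/11*p + 6/11, q**2 + 8/55*p - 123/55*q - 16/55}.

Buchberger on the second generating set:
h_1 = -4/5*p**2 + 24*p*q - 2*p + 3*q + 36/5, LT = p**2.
h_2 = -16/5*p**2 - 58*p*q + 34*p + 12*q - 276/5, LT = p**2.

S(h_1,h_2): lcm = p**2. S = -385/8*p*q + 105/8*p - 105/4.
  reduce S modulo (h_1, h_2):
  remainder -385/8*p*q + 105/8*p - 105/4 ≠ 0; add k_3 = -385/8*p*q + 105/8*p - 105/4 to the basis.

S(h_1,k_3): lcm = p**2*q. S = -30*p*q**2 + 3/11*p**2 + 5/2*p*q - 15/4*q**2 - 6/11*p - 9*q.
  reduce S modulo (h_1, h_2, k_3):
  remainder -15/4*q**2 - 6/11*p + 369/44*q + 12/11 ≠ 0; add k_4 = -15/4*q**2 - 6/11*p + 369/44*q + 12/11 to the basis.

The other S-polynomials (S(h_2,k_3), S(h_1,k_4), S(h_2,k_4), S(k_3,k_4)) all reduce to 0 modulo the current basis, so we have a Gröbner basis.
Inter-reduce: drop elements whose leading term is divisible by another's, tail-reduce, and make monic.
Reduced Gröbner basis: {p**2 - 125/22*p - 15/4*q + 81/11, p*q - 3/11*p + 6/11, q**2 + 8/55*p - 123/55*q - 16/55}.

Same reduced basis, so the two generating sets span the same ideal.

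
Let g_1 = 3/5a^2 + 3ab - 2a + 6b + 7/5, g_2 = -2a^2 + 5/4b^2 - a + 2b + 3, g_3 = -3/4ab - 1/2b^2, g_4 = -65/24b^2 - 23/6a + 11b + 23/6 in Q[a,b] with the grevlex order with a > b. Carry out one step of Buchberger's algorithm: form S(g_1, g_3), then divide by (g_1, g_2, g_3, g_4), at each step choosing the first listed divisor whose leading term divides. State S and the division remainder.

S(g_1, g_3) = 13/3ab^2 - 10/3ab + 10b^2 + 7/3b; remainder on division = 27784/8775a - 31711/2925b - 27784/8775.

lcm(LM(g_1), LM(g_3)) = a^2b.
S = (lcm/LT(g_1))·g_1 − (lcm/LT(g_3))·g_3 = 13/3ab^2 - 10/3ab + 10b^2 + 7/3b.
Reduce S modulo (g_1, g_2, g_3, g_4) in that order:
  leading term ab^2: subtract (-52/9b)·g_3 from 13/3ab^2 - 10/3ab + 10b^2 + 7/3b → -26/9b^3 - 10/3ab + 10b^2 + 7/3b
  leading term b^3: subtract (16/15b)·g_4 from -26/9b^3 - 10/3ab + 10b^2 + 7/3b → 34/45ab - 26/15b^2 - 79/45b
  leading term ab: subtract (-136/135)·g_3 from 34/45ab - 26/15b^2 - 79/45b → -302/135b^2 - 79/45b
  leading term b^2: subtract (2416/2925)·g_4 from -302/135b^2 - 79/45b → 27784/8775a - 31711/2925b - 27784/8775
  leading term a: no divisor's leading term divides it; move 27784/8775a to the remainder.
  leading term b: no divisor's leading term divides it; move -31711/2925b to the remainder.
  leading term 1: no divisor's leading term divides it; move -27784/8775 to the remainder.
The remainder 27784/8775a - 31711/2925b - 27784/8775 is nonzero, so it would be added as the next basis element.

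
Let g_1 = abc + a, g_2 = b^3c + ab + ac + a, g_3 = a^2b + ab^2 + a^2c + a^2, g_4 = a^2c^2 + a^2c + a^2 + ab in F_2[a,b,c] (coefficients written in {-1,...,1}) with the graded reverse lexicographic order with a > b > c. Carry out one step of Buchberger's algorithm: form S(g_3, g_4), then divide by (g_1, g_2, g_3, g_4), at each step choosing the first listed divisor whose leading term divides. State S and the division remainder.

S(g_3, g_4) = ab^2c^2 + a^2c^3 + a^2bc + a^2c^2 + a^2b + ab^2; remainder on division = 0.

lcm(LM(g_3), LM(g_4)) = a^2bc^2.
S = (lcm/LT(g_3))·g_3 − (lcm/LT(g_4))·g_4 = ab^2c^2 + a^2c^3 + a^2bc + a^2c^2 + a^2b + ab^2.
Reduce S modulo (g_1, g_2, g_3, g_4) in that order:
  leading term ab^2c^2: subtract (bc)·g_1 from ab^2c^2 + a^2c^3 + a^2bc + a^2c^2 + a^2b + ab^2 → a^2c^3 + a^2bc + a^2c^2 + a^2b + ab^2 + abc
  leading term a^2c^3: subtract (c)·g_4 from a^2c^3 + a^2bc + a^2c^2 + a^2b + ab^2 + abc → a^2bc + a^2b + ab^2 + a^2c
  leading term a^2bc: subtract (a)·g_1 from a^2bc + a^2b + ab^2 + a^2c → a^2b + ab^2 + a^2c + a^2
  leading term a^2b: subtract (1)·g_3 from a^2b + ab^2 + a^2c + a^2 → 0
The remainder is 0, so this S-polynomial contributes no new basis element.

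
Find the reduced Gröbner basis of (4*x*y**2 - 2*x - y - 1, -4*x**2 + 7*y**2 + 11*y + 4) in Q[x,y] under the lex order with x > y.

Buchberger's algorithm terminates because the ascending chain of leading-term ideals stabilizes.

f_1 = 4*x*y**2 - 2*x - y - 1, LT = x*y**2.
f_2 = -4*x**2 + 7*y**2 + 11*y + 4, LT = x**2.

S(f_1,f_2): lcm = x**2*y**2. S = -1/2*x**2 - 1/4*x*y - 1/4*x + 7/4*y**4 + 11/4*y**3 + y**2.
  leading term x**2: subtract (1/8)·f_2 from -1/2*x**2 - 1/4*x*y - 1/4*x + 7/4*y**4 + 11/4*y**3 + y**2 → -1/4*x*y - 1/4*x + 7/4*y**4 + 11/4*y**3 + 1/8*y**2 - 11/8*y - 1/2
  leading term x*y: no divisor's leading term divides it; move -1/4*x*y to the remainder.
  leading term x: no divisor's leading term divides it; move -1/4*x to the remainder.
  leading term y**4: no divisor's leading term divides it; move 7/4*y**4 to the remainder.
  leading term y**3: no divisor's leading term divides it; move 11/4*y**3 to the remainder.
  leading term y**2: no divisor's leading term divides it; move 1/8*y**2 to the remainder.
  leading term y: no divisor's leading term divides it; move -11/8*y to the remainder.
  leading term 1: no divisor's leading term divides it; move -1/2 to the remainder.
  remainder -1/4*x*y - 1/4*x + 7/4*y**4 + 11/4*y**3 + 1/8*y**2 - 11/8*y - 1/2 ≠ 0; add g_3 = -1/4*x*y - 1/4*x + 7/4*y**4 + 11/4*y**3 + 1/8*y**2 - 11/8*y - 1/2 to the basis.

S(f_1,g_3): lcm = x*y**2. S = -x*y - 1/2*x + 7*y**5 + 11*y**4 + 1/2*y**3 - 11/2*y**2 - 9/4*y - 1/4.
  leading term x*y: subtract (4)·g_3 from -x*y - 1/2*x + 7*y**5 + 11*y**4 + 1/2*y**3 - 11/2*y**2 - 9/4*y - 1/4 → 1/2*x + 7*y**5 + 4*y**4 - 21/2*y**3 - 6*y**2 + 13/4*y + 7/4
  leading term x: no divisor's leading term divides it; move 1/2*x to the remainder.
  leading term y**5: no divisor's leading term divides it; move 7*y**5 to the remainder.
  leading term y**4: no divisor's leading term divides it; move 4*y**4 to the remainder.
  leading term y**3: no divisor's leading term divides it; move -21/2*y**3 to the remainder.
  leading term y**2: no divisor's leading term divides it; move -6*y**2 to the remainder.
  leading term y: no divisor's leading term divides it; move 13/4*y to the remainder.
  leading term 1: no divisor's leading term divides it; move 7/4 to the remainder.
  remainder 1/2*x + 7*y**5 + 4*y**4 - 21/2*y**3 - 6*y**2 + 13/4*y + 7/4 ≠ 0; add g_4 = 1/2*x + 7*y**5 + 4*y**4 - 21/2*y**3 - 6*y**2 + 13/4*y + 7/4 to the basis.

S(f_1,g_4): lcm = x*y**2. S = -1/2*x - 14*y**7 - 8*y**6 + 21*y**5 + 12*y**4 - 13/2*y**3 - 7/2*y**2 - 1/4*y - 1/4.
  leading term x: subtract (-1)·g_4 from -1/2*x - 14*y**7 - 8*y**6 + 21*y**5 + 12*y**4 - 13/2*y**3 - 7/2*y**2 - 1/4*y - 1/4 → -14*y**7 - 8*y**6 + 28*y**5 + 16*y**4 - 17*y**3 - 19/2*y**2 + 3*y + 3/2
  leading term y**7: no divisor's leading term divides it; move -14*y**7 to the remainder.
  leading term y**6: no divisor's leading term divides it; move -8*y**6 to the remainder.
  leading term y**5: no divisor's leading term divides it; move 28*y**5 to the remainder.
  leading term y**4: no divisor's leading term divides it; move 16*y**4 to the remainder.
  leading term y**3: no divisor's leading term divides it; move -17*y**3 to the remainder.
  leading term y**2: no divisor's leading term divides it; move -19/2*y**2 to the remainder.
  leading term y: no divisor's leading term divides it; move 3*y to the remainder.
  leading term 1: no divisor's leading term divides it; move 3/2 to the remainder.
  remainder -14*y**7 - 8*y**6 + 28*y**5 + 16*y**4 - 17*y**3 - 19/2*y**2 + 3*y + 3/2 ≠ 0; add g_5 = -14*y**7 - 8*y**6 + 28*y**5 + 16*y**4 - 17*y**3 - 19/2*y**2 + 3*y + 3/2 to the basis.

S(g_3,g_4): lcm = x*y. S = x - 14*y**6 - 8*y**5 + 14*y**4 + y**3 - 7*y**2 + 2*y + 2.
  leading term x: subtract (2)·g_4 from x - 14*y**6 - 8*y**5 + 14*y**4 + y**3 - 7*y**2 + 2*y + 2 → -14*y**6 - 22*y**5 + 6*y**4 + 22*y**3 + 5*y**2 - 9/2*y - 3/2
  leading term y**6: no divisor's leading term divides it; move -14*y**6 to the remainder.
  leading term y**5: no divisor's leading term divides it; move -22*y**5 to the remainder.
  leading term y**4: no divisor's leading term divides it; move 6*y**4 to the remainder.
  leading term y**3: no divisor's leading term divides it; move 22*y**3 to the remainder.
  leading term y**2: no divisor's leading term divides it; move 5*y**2 to the remainder.
  leading term y: no divisor's leading term divides it; move -9/2*y to the remainder.
  leading term 1: no divisor's leading term divides it; move -3/2 to the remainder.
  remainder -14*y**6 - 22*y**5 + 6*y**4 + 22*y**3 + 5*y**2 - 9/2*y - 3/2 ≠ 0; add g_6 = -14*y**6 - 22*y**5 + 6*y**4 + 22*y**3 + 5*y**2 - 9/2*y - 3/2 to the basis.

The other S-polynomials (S(f_2,g_3), S(f_2,g_4), S(f_1,g_5), S(f_2,g_5), S(g_3,g_5), S(g_4,g_5), S(f_1,g_6), S(f_2,g_6), S(g_3,g_6), S(g_4,g_6), S(g_5,g_6)) all reduce to 0 modulo the current basis, so we have a Gröbner basis.
Inter-reduce: drop elements whose leading term is divisible by another's, tail-reduce, and make monic.

G = {x + 14*y**5 + 8*y**4 - 21*y**3 - 12*y**2 + 13/2*y + 7/2, y**6 + 11/7*y**5 - 3/7*y**4 - 11/7*y**3 - 5/14*y**2 + 9/28*y + 3/28}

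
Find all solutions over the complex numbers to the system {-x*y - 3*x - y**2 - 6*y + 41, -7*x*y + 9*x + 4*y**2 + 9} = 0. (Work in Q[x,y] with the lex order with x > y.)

Compute a lex Gröbner basis by Buchberger's algorithm.
f_1 = -x*y - 3*x - y**2 - 6*y + 41, LT = x*y.
f_2 = -7*x*y + 9*x + 4*y**2 + 9, LT = x*y.

S(f_1,f_2): lcm = x*y. S = 30/7*x + 11/7*y**2 + 6*y - 278/7.
  reduce S modulo (f_1, f_2):
  remainder 30/7*x + 11/7*y**2 + 6*y - 278/7 ≠ 0; add h_3 = 30/7*x + 11/7*y**2 + 6*y - 278/7 to the basis.

S(f_1,h_3): lcm = x*y. S = 3*x - 11/30*y**3 - 2/5*y**2 + 229/15*y - 41.
  reduce S modulo (f_1, f_2, h_3):
  remainder -11/30*y**3 - 3/2*y**2 + 166/15*y - 66/5 ≠ 0; add h_4 = -11/30*y**3 - 3/2*y**2 + 166/15*y - 66/5 to the basis.

The other S-polynomials (S(f_2,h_3), S(f_1,h_4), S(f_2,h_4), S(h_3,h_4)) all reduce to 0 modulo the current basis, so we have a Gröbner basis.
Inter-reduce: drop elements whose leading term is divisible by another's, tail-reduce, and make monic.
Reduced Gröbner basis: {x + 11/30*y**2 + 7/5*y - 139/15, y**3 + 45/11*y**2 - 332/11*y + 36}.

A lex Gröbner basis eliminates variables successively. Here y**3 + 45/11*y**2 - 332/11*y + 36 depends only on y, with roots {2, -67/22 + sqrt(13201)/22, -sqrt(13201)/22 - 67/22}; lifting each root through the earlier basis elements recovers the full solutions.
  y = 2: the earlier basis element becomes x - 5 = 0, giving x = 5 — point (5, 2).
  y = -67/22 + sqrt(13201)/22: the earlier basis element becomes x - 5*sqrt(13201)/132 - 17/132 = 0, giving x = 17/132 + 5*sqrt(13201)/132 — point (17/132 + 5*sqrt(13201)/132, -67/22 + sqrt(13201)/22).
  y = -sqrt(13201)/22 - 67/22: the earlier basis element becomes x - 17/132 + 5*sqrt(13201)/132 = 0, giving x = 17/132 - 5*sqrt(13201)/132 — point (17/132 - 5*sqrt(13201)/132, -sqrt(13201)/22 - 67/22).

{(5, 2), (17/132 + 5*sqrt(13201)/132, -67/22 + sqrt(13201)/22), (17/132 - 5*sqrt(13201)/132, -sqrt(13201)/22 - 67/22)}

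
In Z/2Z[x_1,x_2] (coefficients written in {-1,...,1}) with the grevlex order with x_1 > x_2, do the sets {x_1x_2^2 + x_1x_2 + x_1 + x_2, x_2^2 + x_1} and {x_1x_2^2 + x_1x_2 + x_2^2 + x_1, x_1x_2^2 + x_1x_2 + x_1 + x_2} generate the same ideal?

Two ideals are equal iff their reduced Gröbner bases coincide (the reduced basis is unique for a fixed ordering).
Buchberger on the first generating set:
f_1 = x_1x_2^2 + x_1x_2 + x_1 + x_2, LT = x_1x_2^2.
f_2 = x_2^2 + x_1, LT = x_2^2.

S(f_1,f_2): lcm = x_1x_2^2. S = x_1^2 + x_1x_2 + x_1 + x_2.
  reduce S modulo (f_1, f_2):
  remainder x_1^2 + x_1x_2 + x_1 + x_2 ≠ 0; add g_3 = x_1^2 + x_1x_2 + x_1 + x_2 to the basis.

The other S-polynomials (S(f_1,g_3), S(f_2,g_3)) all reduce to 0 modulo the current basis, so we have a Gröbner basis.
Inter-reduce: drop elements whose leading term is divisible by another's, tail-reduce, and make monic.
Reduced Gröbner basis: {x_1^2 + x_1x_2 + x_1 + x_2, x_2^2 + x_1}.

Buchberger on the second generating set:
h_1 = x_1x_2^2 + x_1x_2 + x_2^2 + x_1, LT = x_1x_2^2.
h_2 = x_1x_2^2 + x_1x_2 + x_1 + x_2, LT = x_1x_2^2.

S(h_1,h_2): lcm = x_1x_2^2. S = x_2^2 + x_2.
  reduce S modulo (h_1, h_2):
  remainder x_2^2 + x_2 ≠ 0; add k_3 = x_2^2 + x_2 to the basis.

S(h_1,k_3): lcm = x_1x_2^2. S = x_2^2 + x_1.
  reduce S modulo (h_1, h_2, k_3):
  remainder x_1 + x_2 ≠ 0; add k_4 = x_1 + x_2 to the basis.

The other S-polynomials (S(h_2,k_3), S(h_1,k_4), S(h_2,k_4), S(k_3,k_4)) all reduce to 0 modulo the current basis, so we have a Gröbner basis.
Inter-reduce: drop elements whose leading term is divisible by another's, tail-reduce, and make monic.
Reduced Gröbner basis: {x_2^2 + x_2, x_1 + x_2}.

Since the reduced bases disagree, the two ideals are not the same.
The choice of monomial ordering does not affect the verdict — as long as both bases are computed under the same ordering, their equality decides ideal equality.

No, the ideals differ.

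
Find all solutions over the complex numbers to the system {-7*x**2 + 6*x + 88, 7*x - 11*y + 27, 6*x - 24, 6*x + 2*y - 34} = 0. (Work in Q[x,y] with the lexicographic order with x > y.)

{(4, 5)}

Compute a lex Gröbner basis by Buchberger's algorithm.
f_1 = -7*x**2 + 6*x + 88, LT = x**2.
f_2 = 7*x - 11*y + 27, LT = x.
f_3 = 6*x - 24, LT = x.
f_4 = 6*x + 2*y - 34, LT = x.

S(f_1,f_2): lcm = x**2. S = 11/7*x*y - 33/7*x - 88/7.
  leading term x*y: subtract (11/49*y)·f_2 from 11/7*x*y - 33/7*x - 88/7 → -33/7*x + 121/49*y**2 - 297/49*y - 88/7
  leading term x: subtract (-33/49)·f_2 from -33/7*x + 121/49*y**2 - 297/49*y - 88/7 → 121/49*y**2 - 660/49*y + 275/49
  leading term y**2: no divisor's leading term divides it; move 121/49*y**2 to the remainder.
  leading term y: no divisor's leading term divides it; move -660/49*y to the remainder.
  leading term 1: no divisor's leading term divides it; move 275/49 to the remainder.
  remainder 121/49*y**2 - 660/49*y + 275/49 ≠ 0; add h_5 = 121/49*y**2 - 660/49*y + 275/49 to the basis.

S(f_1,f_3): lcm = x**2. S = 22/7*x - 88/7.
  leading term x: subtract (22/49)·f_2 from 22/7*x - 88/7 → 242/49*y - 1210/49
  leading term y: no divisor's leading term divides it; move 242/49*y to the remainder.
  leading term 1: no divisor's leading term divides it; move -1210/49 to the remainder.
  remainder 242/49*y - 1210/49 ≠ 0; add h_6 = 242/49*y - 1210/49 to the basis.

The other S-polynomials (S(f_1,f_4), S(f_2,f_3), S(f_2,f_4), S(f_3,f_4), S(f_1,h_5), S(f_2,h_5), S(f_3,h_5), S(f_4,h_5), S(f_1,h_6), S(f_2,h_6), S(f_3,h_6), S(f_4,h_6), S(h_5,h_6)) all reduce to 0 modulo the current basis, so we have a Gröbner basis.
Inter-reduce: drop elements whose leading term is divisible by another's, tail-reduce, and make monic.
Reduced Gröbner basis: {x - 4, y - 5}.

Since the basis is lex-ordered, y - 5 is univariate in y. Its roots are {5}. Back-substituting each root into the other basis elements fixes the other coordinates.
  y = 5: the earlier basis element becomes x - 4 = 0, giving x = 4 — point (4, 5).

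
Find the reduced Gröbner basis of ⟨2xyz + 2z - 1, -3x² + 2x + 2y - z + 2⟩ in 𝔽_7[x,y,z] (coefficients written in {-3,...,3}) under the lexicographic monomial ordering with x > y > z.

G = {x² - 3x - 3y - 2z - 3, xy + y³z + 3y²z² + y²z - yz - 3y + 2z - 1, xz + 3x + 3y²z + 2yz² + 3yz - 3z - 2, y³z² + 3y²z³ + y²z² - yz² - 3yz + 2z² - 2z - 3}

f_1 = 2xyz + 2z - 1, LT = xyz.
f_2 = -3x² + 2x + 2y - z + 2, LT = x².

S(f_1,f_2): lcm = x²yz. S = 3xyz + xz + 3x + 3y²z + 2yz² + 3yz.
  leading term xyz: subtract (-2)·f_1 from 3xyz + xz + 3x + 3y²z + 2yz² + 3yz → xz + 3x + 3y²z + 2yz² + 3yz - 3z - 2
  leading term xz: no divisor's leading term divides it; move xz to the remainder.
  leading term x: no divisor's leading term divides it; move 3x to the remainder.
  leading term y²z: no divisor's leading term divides it; move 3y²z to the remainder.
  leading term yz²: no divisor's leading term divides it; move 2yz² to the remainder.
  leading term yz: no divisor's leading term divides it; move 3yz to the remainder.
  leading term z: no divisor's leading term divides it; move -3z to the remainder.
  leading term 1: no divisor's leading term divides it; move -2 to the remainder.
  remainder xz + 3x + 3y²z + 2yz² + 3yz - 3z - 2 ≠ 0; add g_3 = xz + 3x + 3y²z + 2yz² + 3yz - 3z - 2 to the basis.

S(f_1,g_3): lcm = xyz. S = -3xy - 3y³z - 2y²z² - 3y²z + 3yz + 2y + z + 3.
  leading term xy: no divisor's leading term divides it; move -3xy to the remainder.
  leading term y³z: no divisor's leading term divides it; move -3y³z to the remainder.
  leading term y²z²: no divisor's leading term divides it; move -2y²z² to the remainder.
  leading term y²z: no divisor's leading term divides it; move -3y²z to the remainder.
  leading term yz: no divisor's leading term divides it; move 3yz to the remainder.
  leading term y: no divisor's leading term divides it; move 2y to the remainder.
  leading term z: no divisor's leading term divides it; move z to the remainder.
  leading term 1: no divisor's leading term divides it; move 3 to the remainder.
  remainder -3xy - 3y³z - 2y²z² - 3y²z + 3yz + 2y + z + 3 ≠ 0; add g_4 = -3xy - 3y³z - 2y²z² - 3y²z + 3yz + 2y + z + 3 to the basis.

S(f_1,g_4): lcm = xyz. S = -y³z² - 3y²z³ - y²z² + yz² + 3yz - 2z² + 2z + 3.
  leading term y³z²: no divisor's leading term divides it; move -y³z² to the remainder.
  leading term y²z³: no divisor's leading term divides it; move -3y²z³ to the remainder.
  leading term y²z²: no divisor's leading term divides it; move -y²z² to the remainder.
  leading term yz²: no divisor's leading term divides it; move yz² to the remainder.
  leading term yz: no divisor's leading term divides it; move 3yz to the remainder.
  leading term z²: no divisor's leading term divides it; move -2z² to the remainder.
  leading term z: no divisor's leading term divides it; move 2z to the remainder.
  leading term 1: no divisor's leading term divides it; move 3 to the remainder.
  remainder -y³z² - 3y²z³ - y²z² + yz² + 3yz - 2z² + 2z + 3 ≠ 0; add g_5 = -y³z² - 3y²z³ - y²z² + yz² + 3yz - 2z² + 2z + 3 to the basis.

The other S-polynomials (S(f_2,g_3), S(f_2,g_4), S(g_3,g_4), S(f_1,g_5), S(f_2,g_5), S(g_3,g_5), S(g_4,g_5)) all reduce to 0 modulo the current basis, so we have a Gröbner basis.
Inter-reduce: drop elements whose leading term is divisible by another's, tail-reduce, and make monic.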